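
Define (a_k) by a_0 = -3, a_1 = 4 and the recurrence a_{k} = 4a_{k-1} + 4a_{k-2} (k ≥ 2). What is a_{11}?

8904704

The ordinary generating function has denominator 1 - 4x - 4x^2.
Iterating the recurrence: a_0,…,a_{11} = -3, 4, 4, 32, 144, 704, 3392, 16384, 79104, 381952, 1844224, 8904704.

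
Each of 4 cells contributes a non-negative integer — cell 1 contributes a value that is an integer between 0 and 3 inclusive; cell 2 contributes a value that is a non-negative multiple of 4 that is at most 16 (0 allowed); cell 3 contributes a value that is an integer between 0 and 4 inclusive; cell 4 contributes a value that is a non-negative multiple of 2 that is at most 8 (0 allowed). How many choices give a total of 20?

24

The generating function for the choices is (1 + q + q² + q³)·(1 + q⁴ + q⁸ + q¹² + q¹⁶)·(1 + q + q² + q³ + q⁴)·(1 + q² + q⁴ + q⁶ + q⁸); the count is [q²⁰].
(1 + q + q² + q³) has coefficients 1,1,1,1 for degrees 0…3.
(1 + q⁴ + q⁸ + q¹² + q¹⁶) has coefficients 1,0,0,0,1,0,0,0,1,0,0,0,1,0,0,0,1,0,0,0,0 for degrees 0…20.
Multiplying by (1 + q + q² + q³ + q⁴) gives running coefficients 1,1,1,1,2,1,1,1,2,1,1,1,2,1,1,1,2,1,1,1,1 for degrees 0…20.
Finally multiplying by (1 + q² + q⁴ + q⁶ + q⁸), the product of all factors after the first has coefficients 1,1,2,2,4,3,5,4,7,5,7,5,8,5,7,5,8,5,7,5,7 for degrees 0…20.
[q²⁰] = 1·7 + 1·5 + 1·7 + 1·5 = 24.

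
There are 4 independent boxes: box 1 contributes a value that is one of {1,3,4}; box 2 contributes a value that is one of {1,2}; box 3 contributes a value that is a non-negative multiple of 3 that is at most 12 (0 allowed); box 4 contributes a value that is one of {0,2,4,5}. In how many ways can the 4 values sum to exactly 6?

The generating function for the choices is (x + x³ + x⁴)·(x + x²)·(1 + x³ + x⁶ + x⁹ + x¹²)·(1 + x² + x⁴ + x⁵); the count is [x⁶].
(x + x³ + x⁴) has coefficients 0,1,0,1,1 for degrees 0…4.
(x + x²) has coefficients 0,1,1,0,0,0,0 for degrees 0…6.
Multiplying by (1 + x³ + x⁶ + x⁹ + x¹²) gives running coefficients 0,1,1,0,1,1,0 for degrees 0…6.
Finally multiplying by (1 + x² + x⁴ + x⁵), the product of all factors after the first has coefficients 0,1,1,1,2,2,3 for degrees 0…6.
[x⁶] = 1·2 + 1·1 + 1·1 = 4.

4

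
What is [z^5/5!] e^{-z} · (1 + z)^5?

The EGF product rule gives c_5 = Σ_{k_1+k_2=5} C(5; k_1,k_2) · ∏ g_i(k_i), where e^{-z} gives (-1)^k; (1+z)^5 gives the falling factorial (5)_k.
g_1(k) for k = 0…5: 1, -1, 1, -1, 1, -1.
g_2(k) for k = 0…5: 1, 5, 20, 60, 120, 120.
c_5 = Σ_k C(5,k)·g_1(k)·g_2(5−k) = 1·1·120 + 5·(-1)·120 + 10·1·60 + 10·(-1)·20 + 5·1·5 + 1·(-1)·1 = 120 − 600 + 600 − 200 + 25 − 1 = -56.

-56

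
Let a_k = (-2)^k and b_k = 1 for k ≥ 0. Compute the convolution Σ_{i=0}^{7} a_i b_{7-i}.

-85

This is [x^7] in the product of the two ordinary generating functions.
Σ = 1·1 − 2·1 + 4·1 − 8·1 + 16·1 − 32·1 + 64·1 − 128·1 = -85.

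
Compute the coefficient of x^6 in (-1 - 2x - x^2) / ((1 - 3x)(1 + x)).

-972

The denominator gives the recurrence a_n = 2a_(n−1) + 3a_(n−2) for n ≥ 3; the numerator fixes a_0 = -1, a_1 = -4, a_2 = -12.
Iterating: -1, -4, -12, -36, -108, -324, -972, so a_6 = -972.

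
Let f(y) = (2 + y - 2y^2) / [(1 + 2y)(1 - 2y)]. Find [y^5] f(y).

The denominator gives the recurrence a_n = 4a_(n−2) for n ≥ 3; the numerator fixes a_0 = 2, a_1 = 1, a_2 = 6.
Iterating: 2, 1, 6, 4, 24, 16, so a_5 = 16.

16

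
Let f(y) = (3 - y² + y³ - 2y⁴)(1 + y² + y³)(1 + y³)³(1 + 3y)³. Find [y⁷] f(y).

(3 - y² + y³ - 2y⁴) has coefficients 3,0,-1,1,-2 for degrees 0…4.
(1 + y² + y³) has coefficients 1,0,1,1,0,0,0,0 for degrees 0…7.
Multiplying by (1 + y³)³ gives running coefficients 1,0,1,4,0,3,6,0 for degrees 0…7.
Finally multiplying by (1 + 3y)³, the product of all factors after the first has coefficients 1,9,28,40,63,138,141,135 for degrees 0…7.
[y⁷] = 3·135 − 1·138 + 1·63 − 2·40 = 250.

250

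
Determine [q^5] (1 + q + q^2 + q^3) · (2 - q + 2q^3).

2

(1 + q + q^2 + q^3) has coefficients 1,1,1,1 for degrees 0…3.
(2 - q + 2q^3) has coefficients 2,-1,0,2,0,0 for degrees 0…5.
[q^5] = 1·0 + 1·0 + 1·2 + 1·0 = 2.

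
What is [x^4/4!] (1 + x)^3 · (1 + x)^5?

1680

The EGF product rule gives c_4 = Σ_{k_1+k_2=4} C(4; k_1,k_2) · ∏ g_i(k_i), where (1+x)^3 gives the falling factorial (3)_k; (1+x)^5 gives the falling factorial (5)_k.
g_1(k) for k = 0…4: 1, 3, 6, 6, 0.
g_2(k) for k = 0…4: 1, 5, 20, 60, 120.
c_4 = Σ_k C(4,k)·g_1(k)·g_2(4−k) = 1·1·120 + 4·3·60 + 6·6·20 + 4·6·5 = 120 + 720 + 720 + 120 = 1680.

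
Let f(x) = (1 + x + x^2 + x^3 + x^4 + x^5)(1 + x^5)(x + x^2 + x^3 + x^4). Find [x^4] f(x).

(1 + x + x^2 + x^3 + x^4 + x^5) has coefficients 1,1,1,1,1 for degrees 0…4.
(1 + x^5) has coefficients 1,0,0,0,0 for degrees 0…4.
Finally multiplying by (x + x^2 + x^3 + x^4), the product of all factors after the first has coefficients 0,1,1,1,1 for degrees 0…4.
[x^4] = 1·1 + 1·1 + 1·1 + 1·1 + 1·0 = 4.

4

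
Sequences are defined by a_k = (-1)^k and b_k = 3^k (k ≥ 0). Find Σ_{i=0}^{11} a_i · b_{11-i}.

Write out a_i and b_{11-i} for i = 0,…,11 and sum the products.
Σ = 1·177147 − 1·59049 + 1·19683 − 1·6561 + 1·2187 − 1·729 + 1·243 − 1·81 + 1·27 − 1·9 + 1·3 − 1·1 = 132860.

132860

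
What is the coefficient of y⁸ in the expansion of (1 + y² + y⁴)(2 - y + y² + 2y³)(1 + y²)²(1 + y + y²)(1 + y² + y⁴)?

60

(1 + y² + y⁴) has coefficients 1,0,1,0,1 for degrees 0…4.
(2 - y + y² + 2y³) has coefficients 2,-1,1,2,0,0,0,0,0 for degrees 0…8.
Multiplying by (1 + y²)² gives running coefficients 2,-1,5,0,4,3,1,2,0 for degrees 0…8.
Multiplying by (1 + y + y²) gives running coefficients 2,1,6,4,9,7,8,6,3 for degrees 0…8.
Finally multiplying by (1 + y² + y⁴), the product of all factors after the first has coefficients 2,1,8,5,17,12,23,17,20 for degrees 0…8.
[y⁸] = 1·20 + 1·23 + 1·17 = 60.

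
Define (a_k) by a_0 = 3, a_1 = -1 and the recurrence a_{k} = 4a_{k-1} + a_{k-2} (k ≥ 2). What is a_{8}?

The ordinary generating function has denominator 1 - 4y - y^2.
Iterating the recurrence: a_0,…,a_{8} = 3, -1, -1, -5, -21, -89, -377, -1597, -6765.

-6765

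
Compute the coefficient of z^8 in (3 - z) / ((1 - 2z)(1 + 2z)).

Partial fractions give a closed form: a_n = (5/4)·2^n + (7/4)·(-2)^n.
At n = 8: a_8 = 768.

768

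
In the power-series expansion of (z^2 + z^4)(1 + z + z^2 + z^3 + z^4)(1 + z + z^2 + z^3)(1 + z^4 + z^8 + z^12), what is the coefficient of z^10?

(z^2 + z^4) has coefficients 0,0,1,0,1 for degrees 0…4.
(1 + z + z^2 + z^3 + z^4) has coefficients 1,1,1,1,1,0,0,0,0,0,0 for degrees 0…10.
Multiplying by (1 + z + z^2 + z^3) gives running coefficients 1,2,3,4,4,3,2,1,0,0,0 for degrees 0…10.
Finally multiplying by (1 + z^4 + z^8 + z^12), the product of all factors after the first has coefficients 1,2,3,4,5,5,5,5,5,5,5 for degrees 0…10.
[z^10] = 1·5 + 1·5 = 10.

10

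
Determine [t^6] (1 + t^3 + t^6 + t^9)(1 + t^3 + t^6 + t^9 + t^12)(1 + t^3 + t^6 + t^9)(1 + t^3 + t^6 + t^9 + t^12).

(1 + t^3 + t^6 + t^9) has coefficients 1,0,0,1,0,0,1 for degrees 0…6.
(1 + t^3 + t^6 + t^9 + t^12) has coefficients 1,0,0,1,0,0,1 for degrees 0…6.
Multiplying by (1 + t^3 + t^6 + t^9) gives running coefficients 1,0,0,2,0,0,3 for degrees 0…6.
Finally multiplying by (1 + t^3 + t^6 + t^9 + t^12), the product of all factors after the first has coefficients 1,0,0,3,0,0,6 for degrees 0…6.
[t^6] = 1·6 + 1·3 + 1·1 = 10.

10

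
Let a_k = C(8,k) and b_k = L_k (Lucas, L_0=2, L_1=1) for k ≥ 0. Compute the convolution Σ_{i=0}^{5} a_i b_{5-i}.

Write out a_i and b_{5-i} for i = 0,…,5 and sum the products.
Σ = 1·11 + 8·7 + 28·4 + 56·3 + 70·1 + 56·2 = 529.

529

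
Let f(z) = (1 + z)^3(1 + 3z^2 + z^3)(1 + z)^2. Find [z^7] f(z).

(1 + z)^3 has coefficients 1,3,3,1 for degrees 0…3.
(1 + 3z^2 + z^3) has coefficients 1,0,3,1,0,0,0,0 for degrees 0…7.
Finally multiplying by (1 + z)^2, the product of all factors after the first has coefficients 1,2,4,7,5,1,0,0 for degrees 0…7.
[z^7] = 1·0 + 3·0 + 3·1 + 1·5 = 8.

8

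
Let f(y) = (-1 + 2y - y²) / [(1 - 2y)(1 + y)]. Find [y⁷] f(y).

-20

The denominator gives the recurrence a_n = a_(n−1) + 2a_(n−2) for n ≥ 3; the numerator fixes a_0 = -1, a_1 = 1, a_2 = -2.
Iterating: -1, 1, -2, 0, -4, -4, -12, -20, so a_7 = -20.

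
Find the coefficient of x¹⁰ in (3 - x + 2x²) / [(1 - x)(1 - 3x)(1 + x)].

191909

The denominator gives the recurrence a_n = 3a_(n−1) + a_(n−2) − 3a_(n−3) for n ≥ 3; the numerator fixes a_0 = 3, a_1 = 8, a_2 = 29.
Iterating: 3, 8, 29, 86, 263, 788, 2369, 7106, 21323, 63968, 191909, so a_10 = 191909.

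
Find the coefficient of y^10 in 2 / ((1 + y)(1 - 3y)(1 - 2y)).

262990

Partial fractions give a closed form: a_n = (1/6)·(-1)^n + (9/2)·3^n + (-8/3)·2^n.
At n = 10: a_10 = 262990.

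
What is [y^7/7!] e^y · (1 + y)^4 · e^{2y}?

The EGF product rule gives c_7 = Σ_{k_1+k_2+k_3=7} C(7; k_1,k_2,k_3) · ∏ g_i(k_i), where e^y gives (1)^k; (1+y)^4 gives the falling factorial (4)_k; e^{2y} gives (2)^k.
g_1(k) for k = 0…7: 1, 1, 1, 1, 1, 1, 1, 1.
g_2(k) for k = 0…7: 1, 4, 12, 24, 24, 0, 0, 0.
g_3(k) for k = 0…7: 1, 2, 4, 8, 16, 32, 64, 128.
First combine the last two factors: h(k) = Σ_j C(k,j)·g_2(j)·g_3(k−j) for k = 0…7: 1, 6, 32, 152, 648, 2512, 8992, 30144.
c_7 = Σ_k C(7,k)·g_1(k)·h(7−k) = 1·1·30144 + 7·1·8992 + 21·1·2512 + 35·1·648 + 35·1·152 + 21·1·32 + 7·1·6 + 1·1·1 = 30144 + 62944 + 52752 + 22680 + 5320 + 672 + 42 + 1 = 174555.

174555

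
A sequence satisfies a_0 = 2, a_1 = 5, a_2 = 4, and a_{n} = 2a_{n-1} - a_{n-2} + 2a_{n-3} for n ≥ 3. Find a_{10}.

The ordinary generating function has denominator 1 - 2q + q^2 - 2q^3.
Iterating the recurrence: a_0,…,a_{10} = 2, 5, 4, 7, 20, 41, 76, 151, 308, 617, 1228.

1228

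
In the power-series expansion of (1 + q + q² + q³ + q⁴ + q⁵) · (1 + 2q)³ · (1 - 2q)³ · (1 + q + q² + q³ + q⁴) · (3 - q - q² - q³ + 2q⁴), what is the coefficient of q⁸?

-44

(1 + q + q² + q³ + q⁴ + q⁵) has coefficients 1,1,1,1,1,1 for degrees 0…5.
(1 + 2q)³ has coefficients 1,6,12,8,0,0,0,0,0 for degrees 0…8.
Multiplying by (1 - 2q)³ gives running coefficients 1,0,-12,0,48,0,-64,0,0 for degrees 0…8.
Multiplying by (1 + q + q² + q³ + q⁴) gives running coefficients 1,1,-11,-11,37,36,-28,-16,-16 for degrees 0…8.
Finally multiplying by (3 - q - q² - q³ + 2q⁴), the product of all factors after the first has coefficients 3,2,-35,-24,134,95,-168,-115,34 for degrees 0…8.
[q⁸] = 1·34 + 1·(-115) + 1·(-168) + 1·95 + 1·134 + 1·(-24) = -44.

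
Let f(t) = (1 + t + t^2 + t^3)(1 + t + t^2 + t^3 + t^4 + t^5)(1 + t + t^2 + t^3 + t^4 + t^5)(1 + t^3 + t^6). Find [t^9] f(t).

(1 + t + t^2 + t^3) has coefficients 1,1,1,1 for degrees 0…3.
(1 + t + t^2 + t^3 + t^4 + t^5) has coefficients 1,1,1,1,1,1,0,0,0,0 for degrees 0…9.
Multiplying by (1 + t + t^2 + t^3 + t^4 + t^5) gives running coefficients 1,2,3,4,5,6,5,4,3,2 for degrees 0…9.
Finally multiplying by (1 + t^3 + t^6), the product of all factors after the first has coefficients 1,2,3,5,7,9,10,11,12,11 for degrees 0…9.
[t^9] = 1·11 + 1·12 + 1·11 + 1·10 = 44.

44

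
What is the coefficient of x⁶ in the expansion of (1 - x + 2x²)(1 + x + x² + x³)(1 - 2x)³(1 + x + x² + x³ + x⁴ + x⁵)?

-9

(1 - x + 2x²) has coefficients 1,-1,2 for degrees 0…2.
(1 + x + x² + x³) has coefficients 1,1,1,1,0,0,0 for degrees 0…6.
Multiplying by (1 - 2x)³ gives running coefficients 1,-5,7,-1,-2,4,-8 for degrees 0…6.
Finally multiplying by (1 + x + x² + x³ + x⁴ + x⁵), the product of all factors after the first has coefficients 1,-4,3,2,0,4,-5 for degrees 0…6.
[x⁶] = 1·(-5) − 1·4 + 2·0 = -9.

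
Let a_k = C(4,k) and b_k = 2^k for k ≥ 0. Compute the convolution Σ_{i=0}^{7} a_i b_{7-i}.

This is [x^7] in the product of the two ordinary generating functions.
Σ = 1·128 + 4·64 + 6·32 + 4·16 + 1·8 + 0·4 + 0·2 + 0·1 = 648.

648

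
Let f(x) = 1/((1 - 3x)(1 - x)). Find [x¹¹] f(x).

Partial fractions give a closed form: a_n = (3/2)·3^n + (-1/2)·1^n.
At n = 11: a_11 = 265720.

265720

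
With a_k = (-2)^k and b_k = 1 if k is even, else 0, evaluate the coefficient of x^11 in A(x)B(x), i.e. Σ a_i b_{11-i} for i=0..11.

Write out a_i and b_{11-i} for i = 0,…,11 and sum the products.
Σ = 1·0 − 2·1 + 4·0 − 8·1 + 16·0 − 32·1 + 64·0 − 128·1 + 256·0 − 512·1 + 1024·0 − 2048·1 = -2730.

-2730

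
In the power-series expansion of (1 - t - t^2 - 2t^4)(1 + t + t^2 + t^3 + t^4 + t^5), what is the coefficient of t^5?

(1 - t - t^2 - 2t^4) has coefficients 1,-1,-1,0,-2 for degrees 0…4.
(1 + t + t^2 + t^3 + t^4 + t^5) has coefficients 1,1,1,1,1,1 for degrees 0…5.
[t^5] = 1·1 − 1·1 − 1·1 − 2·1 = -3.

-3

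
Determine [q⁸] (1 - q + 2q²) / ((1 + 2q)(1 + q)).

1020

The denominator gives the recurrence a_n = −3a_(n−1) − 2a_(n−2) for n ≥ 3; the numerator fixes a_0 = 1, a_1 = -4, a_2 = 12.
Iterating: 1, -4, 12, -28, 60, -124, 252, -508, 1020, so a_8 = 1020.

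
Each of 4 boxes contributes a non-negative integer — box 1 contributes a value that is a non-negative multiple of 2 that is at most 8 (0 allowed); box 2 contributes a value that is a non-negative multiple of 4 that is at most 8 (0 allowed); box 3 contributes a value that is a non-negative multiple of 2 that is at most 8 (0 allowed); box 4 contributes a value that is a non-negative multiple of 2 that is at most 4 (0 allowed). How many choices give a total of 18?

The generating function for the choices is (1 + z^2 + z^4 + z^6 + z^8)·(1 + z^4 + z^8)·(1 + z^2 + z^4 + z^6 + z^8)·(1 + z^2 + z^4); the count is [z^18].
(1 + z^2 + z^4 + z^6 + z^8) has coefficients 1,0,1,0,1,0,1,0,1 for degrees 0…8.
(1 + z^4 + z^8) has coefficients 1,0,0,0,1,0,0,0,1,0,0,0,0,0,0,0,0,0,0 for degrees 0…18.
Multiplying by (1 + z^2 + z^4 + z^6 + z^8) gives running coefficients 1,0,1,0,2,0,2,0,3,0,2,0,2,0,1,0,1,0,0 for degrees 0…18.
Finally multiplying by (1 + z^2 + z^4), the product of all factors after the first has coefficients 1,0,2,0,4,0,5,0,7,0,7,0,7,0,5,0,4,0,2 for degrees 0…18.
[z^18] = 1·2 + 1·4 + 1·5 + 1·7 + 1·7 = 25.

25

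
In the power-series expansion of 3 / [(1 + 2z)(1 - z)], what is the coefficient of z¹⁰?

Partial fractions give a closed form: a_n = (2)·(-2)^n + (1)·1^n.
At n = 10: a_10 = 2049.

2049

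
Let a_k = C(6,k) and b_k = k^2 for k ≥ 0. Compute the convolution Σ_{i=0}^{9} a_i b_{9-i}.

2400

This is [x^9] in the product of the two ordinary generating functions.
Σ = 1·81 + 6·64 + 15·49 + 20·36 + 15·25 + 6·16 + 1·9 + 0·4 + 0·1 + 0·0 = 2400.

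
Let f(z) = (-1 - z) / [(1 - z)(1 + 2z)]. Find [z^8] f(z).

The denominator gives the recurrence a_n = −a_(n−1) + 2a_(n−2) for n ≥ 3; the numerator fixes a_0 = -1, a_1 = 0, a_2 = -2.
Iterating: -1, 0, -2, 2, -6, 10, -22, 42, -86, so a_8 = -86.

-86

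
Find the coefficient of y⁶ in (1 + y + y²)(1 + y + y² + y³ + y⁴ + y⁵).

2

(1 + y + y²) has coefficients 1,1,1 for degrees 0…2.
(1 + y + y² + y³ + y⁴ + y⁵) has coefficients 1,1,1,1,1,1,0 for degrees 0…6.
[y⁶] = 1·0 + 1·1 + 1·1 = 2.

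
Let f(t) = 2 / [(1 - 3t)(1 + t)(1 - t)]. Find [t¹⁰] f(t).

The denominator gives the recurrence a_n = 3a_(n−1) + a_(n−2) − 3a_(n−3) for n ≥ 3; the numerator fixes a_0 = 2, a_1 = 6, a_2 = 20.
Iterating: 2, 6, 20, 60, 182, 546, 1640, 4920, 14762, 44286, 132860, so a_10 = 132860.

132860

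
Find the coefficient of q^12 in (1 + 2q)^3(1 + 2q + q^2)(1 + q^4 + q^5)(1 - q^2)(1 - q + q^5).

74

(1 + 2q)^3 has coefficients 1,6,12,8 for degrees 0…3.
(1 + 2q + q^2) has coefficients 1,2,1,0,0,0,0,0,0,0,0,0,0 for degrees 0…12.
Multiplying by (1 + q^4 + q^5) gives running coefficients 1,2,1,0,1,3,3,1,0,0,0,0,0 for degrees 0…12.
Multiplying by (1 - q^2) gives running coefficients 1,2,0,-2,0,3,2,-2,-3,-1,0,0,0 for degrees 0…12.
Finally multiplying by (1 - q + q^5), the product of all factors after the first has coefficients 1,1,-2,-2,2,4,1,-4,-3,2,4,2,-2 for degrees 0…12.
[q^12] = 1·(-2) + 6·2 + 12·4 + 8·2 = 74.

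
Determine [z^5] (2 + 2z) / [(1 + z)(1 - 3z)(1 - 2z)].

The denominator gives the recurrence a_n = 4a_(n−1) − a_(n−2) − 6a_(n−3) for n ≥ 3; the numerator fixes a_0 = 2, a_1 = 10, a_2 = 38.
Iterating: 2, 10, 38, 130, 422, 1330, so a_5 = 1330.

1330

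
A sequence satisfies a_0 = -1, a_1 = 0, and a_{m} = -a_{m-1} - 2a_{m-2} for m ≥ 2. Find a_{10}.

-34

The ordinary generating function has denominator 1 + z + 2z^2.
Iterating the recurrence: a_0,…,a_{10} = -1, 0, 2, -2, -2, 6, -2, -10, 14, 6, -34.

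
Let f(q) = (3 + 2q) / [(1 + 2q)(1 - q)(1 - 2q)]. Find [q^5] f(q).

The denominator gives the recurrence a_n = a_(n−1) + 4a_(n−2) − 4a_(n−3) for n ≥ 3; the numerator fixes a_0 = 3, a_1 = 5, a_2 = 17.
Iterating: 3, 5, 17, 25, 73, 105, so a_5 = 105.

105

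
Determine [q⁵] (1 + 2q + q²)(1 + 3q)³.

(1 + 2q + q²) has coefficients 1,2,1 for degrees 0…2.
(1 + 3q)³ has coefficients 1,9,27,27,0,0 for degrees 0…5.
[q⁵] = 1·0 + 2·0 + 1·27 = 27.

27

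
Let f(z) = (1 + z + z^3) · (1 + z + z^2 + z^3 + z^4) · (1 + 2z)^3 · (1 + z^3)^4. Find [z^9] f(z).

598

(1 + z + z^3) has coefficients 1,1,0,1 for degrees 0…3.
(1 + z + z^2 + z^3 + z^4) has coefficients 1,1,1,1,1,0,0,0,0,0 for degrees 0…9.
Multiplying by (1 + 2z)^3 gives running coefficients 1,7,19,27,27,26,20,8,0,0 for degrees 0…9.
Finally multiplying by (1 + z^3)^4, the product of all factors after the first has coefficients 1,7,19,31,55,102,134,158,218,246 for degrees 0…9.
[z^9] = 1·246 + 1·218 + 1·134 = 598.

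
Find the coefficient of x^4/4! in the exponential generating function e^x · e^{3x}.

The EGF product rule gives c_4 = Σ_{k_1+k_2=4} C(4; k_1,k_2) · ∏ g_i(k_i), where e^x gives (1)^k; e^{3x} gives (3)^k.
g_1(k) for k = 0…4: 1, 1, 1, 1, 1.
g_2(k) for k = 0…4: 1, 3, 9, 27, 81.
c_4 = Σ_k C(4,k)·g_1(k)·g_2(4−k) = 1·1·81 + 4·1·27 + 6·1·9 + 4·1·3 + 1·1·1 = 81 + 108 + 54 + 12 + 1 = 256.

256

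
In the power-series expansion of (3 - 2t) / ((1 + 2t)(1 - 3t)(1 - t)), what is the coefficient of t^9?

40788

The denominator gives the recurrence a_n = 2a_(n−1) + 5a_(n−2) − 6a_(n−3) for n ≥ 3; the numerator fixes a_0 = 3, a_1 = 4, a_2 = 23.
Iterating: 3, 4, 23, 48, 187, 476, 1599, 4456, 14051, 40788, so a_9 = 40788.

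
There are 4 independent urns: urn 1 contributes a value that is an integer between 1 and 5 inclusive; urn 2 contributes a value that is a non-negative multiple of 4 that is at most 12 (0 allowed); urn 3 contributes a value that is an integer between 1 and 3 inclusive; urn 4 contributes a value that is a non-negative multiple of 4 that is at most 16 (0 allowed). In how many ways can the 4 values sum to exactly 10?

9

The generating function for the choices is (q + q² + q³ + q⁴ + q⁵)·(1 + q⁴ + q⁸ + q¹²)·(q + q² + q³)·(1 + q⁴ + q⁸ + q¹² + q¹⁶); the count is [q¹⁰].
(q + q² + q³ + q⁴ + q⁵) has coefficients 0,1,1,1,1,1 for degrees 0…5.
(1 + q⁴ + q⁸ + q¹²) has coefficients 1,0,0,0,1,0,0,0,1,0,0 for degrees 0…10.
Multiplying by (q + q² + q³) gives running coefficients 0,1,1,1,0,1,1,1,0,1,1 for degrees 0…10.
Finally multiplying by (1 + q⁴ + q⁸ + q¹² + q¹⁶), the product of all factors after the first has coefficients 0,1,1,1,0,2,2,2,0,3,3 for degrees 0…10.
[q¹⁰] = 1·3 + 1·0 + 1·2 + 1·2 + 1·2 = 9.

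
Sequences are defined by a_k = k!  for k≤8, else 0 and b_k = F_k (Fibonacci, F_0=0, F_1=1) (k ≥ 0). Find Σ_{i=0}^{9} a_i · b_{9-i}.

47409

The convolution is the t^9 coefficient of A(t)B(t).
Σ = 1·34 + 1·21 + 2·13 + 6·8 + 24·5 + 120·3 + 720·2 + 5040·1 + 40320·1 + 0·0 = 47409.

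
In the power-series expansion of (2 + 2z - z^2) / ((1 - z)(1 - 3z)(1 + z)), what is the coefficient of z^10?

169765

The denominator gives the recurrence a_n = 3a_(n−1) + a_(n−2) − 3a_(n−3) for n ≥ 3; the numerator fixes a_0 = 2, a_1 = 8, a_2 = 25.
Iterating: 2, 8, 25, 77, 232, 698, 2095, 6287, 18862, 56588, 169765, so a_10 = 169765.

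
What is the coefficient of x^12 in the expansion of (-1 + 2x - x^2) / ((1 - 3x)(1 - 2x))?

-706540

The denominator gives the recurrence a_n = 5a_(n−1) − 6a_(n−2) for n ≥ 3; the numerator fixes a_0 = -1, a_1 = -3, a_2 = -10.
Iterating: -1, -3, -10, -32, -100, -308, -940, -2852, -8620, -25988, -78220, -235172, -706540, so a_12 = -706540.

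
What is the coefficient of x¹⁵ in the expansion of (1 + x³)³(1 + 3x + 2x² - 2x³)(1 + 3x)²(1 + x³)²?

(1 + x³)³ has coefficients 1,0,0,3,0,0,3,0,0,1 for degrees 0…9.
(1 + 3x + 2x² - 2x³) has coefficients 1,3,2,-2,0,0,0,0,0,0,0,0,0,0,0,0 for degrees 0…15.
Multiplying by (1 + 3x)² gives running coefficients 1,9,29,37,6,-18,0,0,0,0,0,0,0,0,0,0 for degrees 0…15.
Finally multiplying by (1 + x³)², the product of all factors after the first has coefficients 1,9,29,39,24,40,75,21,-7,37,6,-18,0,0,0,0 for degrees 0…15.
[x¹⁵] = 1·0 + 3·0 + 3·37 + 1·75 = 186.

186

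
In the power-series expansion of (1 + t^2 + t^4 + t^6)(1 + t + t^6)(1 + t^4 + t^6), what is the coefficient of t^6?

4

(1 + t^2 + t^4 + t^6) has coefficients 1,0,1,0,1,0,1 for degrees 0…6.
(1 + t + t^6) has coefficients 1,1,0,0,0,0,1 for degrees 0…6.
Finally multiplying by (1 + t^4 + t^6), the product of all factors after the first has coefficients 1,1,0,0,1,1,2 for degrees 0…6.
[t^6] = 1·2 + 1·1 + 1·0 + 1·1 = 4.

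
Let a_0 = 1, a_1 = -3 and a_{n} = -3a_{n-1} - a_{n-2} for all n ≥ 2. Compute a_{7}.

-987

The ordinary generating function has denominator 1 + 3x + x^2.
Iterating the recurrence: a_0,…,a_{7} = 1, -3, 8, -21, 55, -144, 377, -987.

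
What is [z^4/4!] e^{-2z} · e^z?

1

The EGF product rule gives c_4 = Σ_{k_1+k_2=4} C(4; k_1,k_2) · ∏ g_i(k_i), where e^{-2z} gives (-2)^k; e^z gives (1)^k.
g_1(k) for k = 0…4: 1, -2, 4, -8, 16.
g_2(k) for k = 0…4: 1, 1, 1, 1, 1.
c_4 = Σ_k C(4,k)·g_1(k)·g_2(4−k) = 1·1·1 + 4·(-2)·1 + 6·4·1 + 4·(-8)·1 + 1·16·1 = 1 − 8 + 24 − 32 + 16 = 1.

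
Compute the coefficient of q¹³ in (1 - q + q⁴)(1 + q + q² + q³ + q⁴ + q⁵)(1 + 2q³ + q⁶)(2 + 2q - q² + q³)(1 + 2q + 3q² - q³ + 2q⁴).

68

(1 - q + q⁴) has coefficients 1,-1,0,0,1 for degrees 0…4.
(1 + q + q² + q³ + q⁴ + q⁵) has coefficients 1,1,1,1,1,1,0,0,0,0,0,0,0,0 for degrees 0…13.
Multiplying by (1 + 2q³ + q⁶) gives running coefficients 1,1,1,3,3,3,3,3,3,1,1,1,0,0 for degrees 0…13.
Multiplying by (2 + 2q - q² + q³) gives running coefficients 2,4,3,8,12,10,12,12,12,8,4,6,2,0 for degrees 0…13.
Finally multiplying by (1 + 2q + 3q² - q³ + 2q⁴), the product of all factors after the first has coefficients 2,8,17,24,37,63,66,70,86,76,68,50,42,34 for degrees 0…13.
[q¹³] = 1·34 − 1·42 + 1·76 = 68.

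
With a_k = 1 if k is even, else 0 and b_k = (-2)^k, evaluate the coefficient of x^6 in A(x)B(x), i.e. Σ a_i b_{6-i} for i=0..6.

85

This is [x^6] in the product of the two ordinary generating functions.
Σ = 1·64 + 0·(-32) + 1·16 + 0·(-8) + 1·4 + 0·(-2) + 1·1 = 85.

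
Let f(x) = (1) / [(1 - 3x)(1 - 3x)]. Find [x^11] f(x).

2125764

The denominator gives the recurrence a_n = 6a_(n−1) − 9a_(n−2) for n ≥ 2; the numerator fixes a_0 = 1, a_1 = 6.
Iterating: 1, 6, 27, 108, 405, 1458, 5103, 17496, 59049, 196830, 649539, 2125764, so a_11 = 2125764.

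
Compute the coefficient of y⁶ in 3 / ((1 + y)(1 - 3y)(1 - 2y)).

4665

The denominator gives the recurrence a_n = 4a_(n−1) − a_(n−2) − 6a_(n−3) for n ≥ 3; the numerator fixes a_0 = 3, a_1 = 12, a_2 = 45.
Iterating: 3, 12, 45, 150, 483, 1512, 4665, so a_6 = 4665.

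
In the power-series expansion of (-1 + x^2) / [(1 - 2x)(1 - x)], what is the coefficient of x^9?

The denominator gives the recurrence a_n = 3a_(n−1) − 2a_(n−2) for n ≥ 3; the numerator fixes a_0 = -1, a_1 = -3, a_2 = -6.
Iterating: -1, -3, -6, -12, -24, -48, -96, -192, -384, -768, so a_9 = -768.

-768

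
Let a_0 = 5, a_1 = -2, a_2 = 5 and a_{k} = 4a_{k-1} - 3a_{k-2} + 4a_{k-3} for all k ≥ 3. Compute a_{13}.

10940878

The ordinary generating function has denominator 1 - 4q + 3q^2 - 4q^3.
Iterating the recurrence: a_0,…,a_{13} = 5, -2, 5, 46, 161, 526, 1805, 6286, 21833, 75694, 262421, 909934, 3155249, 10940878.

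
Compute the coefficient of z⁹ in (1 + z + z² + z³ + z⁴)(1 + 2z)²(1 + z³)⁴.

74

(1 + z + z² + z³ + z⁴) has coefficients 1,1,1,1,1 for degrees 0…4.
(1 + 2z)² has coefficients 1,4,4,0,0,0,0,0,0,0 for degrees 0…9.
Finally multiplying by (1 + z³)⁴, the product of all factors after the first has coefficients 1,4,4,4,16,16,6,24,24,4 for degrees 0…9.
[z⁹] = 1·4 + 1·24 + 1·24 + 1·6 + 1·16 = 74.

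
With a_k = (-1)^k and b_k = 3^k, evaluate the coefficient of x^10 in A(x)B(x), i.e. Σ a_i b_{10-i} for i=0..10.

44287

This is [x^10] in the product of the two ordinary generating functions.
Σ = 1·59049 − 1·19683 + 1·6561 − 1·2187 + 1·729 − 1·243 + 1·81 − 1·27 + 1·9 − 1·3 + 1·1 = 44287.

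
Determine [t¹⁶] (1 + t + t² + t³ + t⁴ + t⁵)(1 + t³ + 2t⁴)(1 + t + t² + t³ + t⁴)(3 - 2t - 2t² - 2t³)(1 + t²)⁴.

(1 + t + t² + t³ + t⁴ + t⁵) has coefficients 1,1,1,1,1,1 for degrees 0…5.
(1 + t³ + 2t⁴) has coefficients 1,0,0,1,2,0,0,0,0,0,0,0,0,0,0,0,0 for degrees 0…16.
Multiplying by (1 + t + t² + t³ + t⁴) gives running coefficients 1,1,1,2,4,3,3,3,2,0,0,0,0,0,0,0,0 for degrees 0…16.
Multiplying by (3 - 2t - 2t² - 2t³) gives running coefficients 3,1,-1,0,4,-5,-9,-11,-12,-16,-10,-4,0,0,0,0,0 for degrees 0…16.
Finally multiplying by (1 + t²)⁴, the product of all factors after the first has coefficients 3,1,11,4,18,1,13,-27,-25,-89,-97,-154,-144,-161,-117,-99,-52 for degrees 0…16.
[t¹⁶] = 1·(-52) + 1·(-99) + 1·(-117) + 1·(-161) + 1·(-144) + 1·(-154) = -727.

-727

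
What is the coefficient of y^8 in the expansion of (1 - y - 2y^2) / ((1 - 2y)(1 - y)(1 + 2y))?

The denominator gives the recurrence a_n = a_(n−1) + 4a_(n−2) − 4a_(n−3) for n ≥ 3; the numerator fixes a_0 = 1, a_1 = 0, a_2 = 2.
Iterating: 1, 0, 2, -2, 6, -10, 22, -42, 86, so a_8 = 86.

86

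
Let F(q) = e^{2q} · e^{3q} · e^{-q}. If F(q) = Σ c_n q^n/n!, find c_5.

The EGF product rule gives c_5 = Σ_{k_1+k_2+k_3=5} C(5; k_1,k_2,k_3) · ∏ g_i(k_i), where e^{2q} gives (2)^k; e^{3q} gives (3)^k; e^{-q} gives (-1)^k.
g_1(k) for k = 0…5: 1, 2, 4, 8, 16, 32.
g_2(k) for k = 0…5: 1, 3, 9, 27, 81, 243.
g_3(k) for k = 0…5: 1, -1, 1, -1, 1, -1.
First combine the last two factors: h(k) = Σ_j C(k,j)·g_2(j)·g_3(k−j) for k = 0…5: 1, 2, 4, 8, 16, 32.
c_5 = Σ_k C(5,k)·g_1(k)·h(5−k) = 1·1·32 + 5·2·16 + 10·4·8 + 10·8·4 + 5·16·2 + 1·32·1 = 32 + 160 + 320 + 320 + 160 + 32 = 1024.

1024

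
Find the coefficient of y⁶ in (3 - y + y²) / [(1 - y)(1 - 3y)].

3036

The denominator gives the recurrence a_n = 4a_(n−1) − 3a_(n−2) for n ≥ 3; the numerator fixes a_0 = 3, a_1 = 11, a_2 = 36.
Iterating: 3, 11, 36, 111, 336, 1011, 3036, so a_6 = 3036.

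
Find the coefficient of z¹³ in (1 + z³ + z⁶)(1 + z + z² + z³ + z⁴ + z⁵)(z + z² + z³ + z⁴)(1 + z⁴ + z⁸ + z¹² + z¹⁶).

18

(1 + z³ + z⁶) has coefficients 1,0,0,1,0,0,1 for degrees 0…6.
(1 + z + z² + z³ + z⁴ + z⁵) has coefficients 1,1,1,1,1,1,0,0,0,0,0,0,0,0 for degrees 0…13.
Multiplying by (z + z² + z³ + z⁴) gives running coefficients 0,1,2,3,4,4,4,3,2,1,0,0,0,0 for degrees 0…13.
Finally multiplying by (1 + z⁴ + z⁸ + z¹² + z¹⁶), the product of all factors after the first has coefficients 0,1,2,3,4,5,6,6,6,6,6,6,6,6 for degrees 0…13.
[z¹³] = 1·6 + 1·6 + 1·6 = 18.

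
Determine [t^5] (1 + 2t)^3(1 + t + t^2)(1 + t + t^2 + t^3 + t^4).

(1 + 2t)^3 has coefficients 1,6,12,8 for degrees 0…3.
(1 + t + t^2) has coefficients 1,1,1,0,0,0 for degrees 0…5.
Finally multiplying by (1 + t + t^2 + t^3 + t^4), the product of all factors after the first has coefficients 1,2,3,3,3,2 for degrees 0…5.
[t^5] = 1·2 + 6·3 + 12·3 + 8·3 = 80.

80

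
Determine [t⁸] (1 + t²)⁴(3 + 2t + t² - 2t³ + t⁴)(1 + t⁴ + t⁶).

(1 + t²)⁴ has coefficients 1,0,4,0,6,0,4,0,1 for degrees 0…8.
(3 + 2t + t² - 2t³ + t⁴) has coefficients 3,2,1,-2,1,0,0,0,0 for degrees 0…8.
Finally multiplying by (1 + t⁴ + t⁶), the product of all factors after the first has coefficients 3,2,1,-2,4,2,4,0,2 for degrees 0…8.
[t⁸] = 1·2 + 4·4 + 6·4 + 4·1 + 1·3 = 49.

49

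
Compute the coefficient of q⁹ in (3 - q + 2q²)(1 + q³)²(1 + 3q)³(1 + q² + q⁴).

354

(3 - q + 2q²) has coefficients 3,-1,2 for degrees 0…2.
(1 + q³)² has coefficients 1,0,0,2,0,0,1,0,0,0 for degrees 0…9.
Multiplying by (1 + 3q)³ gives running coefficients 1,9,27,29,18,54,55,9,27,27 for degrees 0…9.
Finally multiplying by (1 + q² + q⁴), the product of all factors after the first has coefficients 1,9,28,38,46,92,100,92,100,90 for degrees 0…9.
[q⁹] = 3·90 − 1·100 + 2·92 = 354.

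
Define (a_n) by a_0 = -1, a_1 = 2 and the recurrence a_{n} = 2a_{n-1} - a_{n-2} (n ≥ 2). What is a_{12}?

35

The ordinary generating function has denominator 1 - 2z + z^2.
Iterating the recurrence: a_0,…,a_{12} = -1, 2, 5, 8, 11, 14, 17, 20, 23, 26, 29, 32, 35.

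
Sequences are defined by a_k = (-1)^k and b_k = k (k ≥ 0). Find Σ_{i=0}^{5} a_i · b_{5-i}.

Write out a_i and b_{5-i} for i = 0,…,5 and sum the products.
Σ = 1·5 − 1·4 + 1·3 − 1·2 + 1·1 − 1·0 = 3.

3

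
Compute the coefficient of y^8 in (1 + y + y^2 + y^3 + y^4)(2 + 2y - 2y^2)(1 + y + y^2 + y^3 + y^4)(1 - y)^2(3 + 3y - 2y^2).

(1 + y + y^2 + y^3 + y^4) has coefficients 1,1,1,1,1 for degrees 0…4.
(2 + 2y - 2y^2) has coefficients 2,2,-2,0,0,0,0,0,0 for degrees 0…8.
Multiplying by (1 + y + y^2 + y^3 + y^4) gives running coefficients 2,4,2,2,2,0,-2,0,0 for degrees 0…8.
Multiplying by (1 - y)^2 gives running coefficients 2,0,-4,2,0,-2,0,4,-2 for degrees 0…8.
Finally multiplying by (3 + 3y - 2y^2), the product of all factors after the first has coefficients 6,6,-16,-6,14,-10,-6,16,6 for degrees 0…8.
[y^8] = 1·6 + 1·16 + 1·(-6) + 1·(-10) + 1·14 = 20.

20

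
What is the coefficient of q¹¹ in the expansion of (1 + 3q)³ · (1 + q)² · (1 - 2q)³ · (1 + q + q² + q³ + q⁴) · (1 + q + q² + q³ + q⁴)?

(1 + 3q)³ has coefficients 1,9,27,27 for degrees 0…3.
(1 + q)² has coefficients 1,2,1,0,0,0,0,0,0,0,0,0 for degrees 0…11.
Multiplying by (1 - 2q)³ gives running coefficients 1,-4,1,10,-4,-8,0,0,0,0,0,0 for degrees 0…11.
Multiplying by (1 + q + q² + q³ + q⁴) gives running coefficients 1,-3,-2,8,4,-5,-1,-2,-12,-8,0,0 for degrees 0…11.
Finally multiplying by (1 + q + q² + q³ + q⁴), the product of all factors after the first has coefficients 1,-2,-4,4,8,2,4,4,-16,-28,-23,-22 for degrees 0…11.
[q¹¹] = 1·(-22) + 9·(-23) + 27·(-28) + 27·(-16) = -1417.

-1417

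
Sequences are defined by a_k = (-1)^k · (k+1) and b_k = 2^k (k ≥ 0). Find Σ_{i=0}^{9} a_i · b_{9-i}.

224

The convolution is the x^9 coefficient of A(x)B(x).
Σ = 1·512 − 2·256 + 3·128 − 4·64 + 5·32 − 6·16 + 7·8 − 8·4 + 9·2 − 10·1 = 224.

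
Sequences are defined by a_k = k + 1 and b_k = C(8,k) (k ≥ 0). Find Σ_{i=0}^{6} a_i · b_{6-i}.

This is [x^6] in the product of the two ordinary generating functions.
Σ = 1·28 + 2·56 + 3·70 + 4·56 + 5·28 + 6·8 + 7·1 = 769.

769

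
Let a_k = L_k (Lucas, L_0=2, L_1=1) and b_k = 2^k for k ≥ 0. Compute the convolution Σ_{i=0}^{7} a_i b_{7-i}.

645

The convolution is the x^7 coefficient of A(x)B(x).
Σ = 2·128 + 1·64 + 3·32 + 4·16 + 7·8 + 11·4 + 18·2 + 29·1 = 645.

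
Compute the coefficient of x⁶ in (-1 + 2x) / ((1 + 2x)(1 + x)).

-253

The denominator gives the recurrence a_n = −3a_(n−1) − 2a_(n−2) for n ≥ 3; the numerator fixes a_0 = -1, a_1 = 5, a_2 = -13.
Iterating: -1, 5, -13, 29, -61, 125, -253, so a_6 = -253.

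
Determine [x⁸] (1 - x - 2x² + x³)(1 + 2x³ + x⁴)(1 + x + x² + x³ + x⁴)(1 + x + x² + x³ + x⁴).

-18

(1 - x - 2x² + x³) has coefficients 1,-1,-2,1 for degrees 0…3.
(1 + 2x³ + x⁴) has coefficients 1,0,0,2,1,0,0,0,0 for degrees 0…8.
Multiplying by (1 + x + x² + x³ + x⁴) gives running coefficients 1,1,1,3,4,3,3,3,1 for degrees 0…8.
Finally multiplying by (1 + x + x² + x³ + x⁴), the product of all factors after the first has coefficients 1,2,3,6,10,12,14,16,14 for degrees 0…8.
[x⁸] = 1·14 − 1·16 − 2·14 + 1·12 = -18.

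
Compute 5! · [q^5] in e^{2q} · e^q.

The EGF product rule gives c_5 = Σ_{k_1+k_2=5} C(5; k_1,k_2) · ∏ g_i(k_i), where e^{2q} gives (2)^k; e^q gives (1)^k.
g_1(k) for k = 0…5: 1, 2, 4, 8, 16, 32.
g_2(k) for k = 0…5: 1, 1, 1, 1, 1, 1.
c_5 = Σ_k C(5,k)·g_1(k)·g_2(5−k) = 1·1·1 + 5·2·1 + 10·4·1 + 10·8·1 + 5·16·1 + 1·32·1 = 1 + 10 + 40 + 80 + 80 + 32 = 243.

243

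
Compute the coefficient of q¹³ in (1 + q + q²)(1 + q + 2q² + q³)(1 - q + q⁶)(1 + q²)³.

17

(1 + q + q²) has coefficients 1,1,1 for degrees 0…2.
(1 + q + 2q² + q³) has coefficients 1,1,2,1,0,0,0,0,0,0,0,0,0,0 for degrees 0…13.
Multiplying by (1 - q + q⁶) gives running coefficients 1,0,1,-1,-1,0,1,1,2,1,0,0,0,0 for degrees 0…13.
Finally multiplying by (1 + q²)³, the product of all factors after the first has coefficients 1,0,4,-1,5,-3,2,-2,3,3,8,6,7,4 for degrees 0…13.
[q¹³] = 1·4 + 1·7 + 1·6 = 17.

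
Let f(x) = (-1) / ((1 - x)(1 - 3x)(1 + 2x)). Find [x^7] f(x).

The denominator gives the recurrence a_n = 2a_(n−1) + 5a_(n−2) − 6a_(n−3) for n ≥ 3; the numerator fixes a_0 = -1, a_1 = -2, a_2 = -9.
Iterating: -1, -2, -9, -22, -77, -210, -673, -1934, so a_7 = -1934.

-1934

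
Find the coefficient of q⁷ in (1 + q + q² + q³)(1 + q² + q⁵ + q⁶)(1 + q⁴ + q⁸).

(1 + q + q² + q³) has coefficients 1,1,1,1 for degrees 0…3.
(1 + q² + q⁵ + q⁶) has coefficients 1,0,1,0,0,1,1,0 for degrees 0…7.
Finally multiplying by (1 + q⁴ + q⁸), the product of all factors after the first has coefficients 1,0,1,0,1,1,2,0 for degrees 0…7.
[q⁷] = 1·0 + 1·2 + 1·1 + 1·1 = 4.

4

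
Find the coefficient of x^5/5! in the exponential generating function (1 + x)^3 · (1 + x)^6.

15120

The EGF product rule gives c_5 = Σ_{k_1+k_2=5} C(5; k_1,k_2) · ∏ g_i(k_i), where (1+x)^3 gives the falling factorial (3)_k; (1+x)^6 gives the falling factorial (6)_k.
g_1(k) for k = 0…5: 1, 3, 6, 6, 0, 0.
g_2(k) for k = 0…5: 1, 6, 30, 120, 360, 720.
c_5 = Σ_k C(5,k)·g_1(k)·g_2(5−k) = 1·1·720 + 5·3·360 + 10·6·120 + 10·6·30 = 720 + 5400 + 7200 + 1800 = 15120.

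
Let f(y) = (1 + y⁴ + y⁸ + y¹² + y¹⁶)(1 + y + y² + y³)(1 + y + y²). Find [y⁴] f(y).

(1 + y⁴ + y⁸ + y¹² + y¹⁶) has coefficients 1,0,0,0,1 for degrees 0…4.
(1 + y + y² + y³) has coefficients 1,1,1,1,0 for degrees 0…4.
Finally multiplying by (1 + y + y²), the product of all factors after the first has coefficients 1,2,3,3,2 for degrees 0…4.
[y⁴] = 1·2 + 1·1 = 3.

3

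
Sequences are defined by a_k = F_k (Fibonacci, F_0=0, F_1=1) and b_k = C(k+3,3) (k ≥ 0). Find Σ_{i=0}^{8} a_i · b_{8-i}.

674

Write out a_i and b_{8-i} for i = 0,…,8 and sum the products.
Σ = 0·165 + 1·120 + 1·84 + 2·56 + 3·35 + 5·20 + 8·10 + 13·4 + 21·1 = 674.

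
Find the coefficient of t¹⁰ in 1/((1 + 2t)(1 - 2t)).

The denominator gives the recurrence a_n = 4a_(n−2) for n ≥ 2; the numerator fixes a_0 = 1, a_1 = 0.
Iterating: 1, 0, 4, 0, 16, 0, 64, 0, 256, 0, 1024, so a_10 = 1024.

1024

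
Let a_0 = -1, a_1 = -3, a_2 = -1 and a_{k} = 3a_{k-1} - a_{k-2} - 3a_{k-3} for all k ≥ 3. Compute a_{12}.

The ordinary generating function has denominator 1 - 3q + q^2 + 3q^3.
Iterating the recurrence: a_0,…,a_{12} = -1, -3, -1, 3, 19, 57, 143, 315, 631, 1149, 1871, 2571, 2395.

2395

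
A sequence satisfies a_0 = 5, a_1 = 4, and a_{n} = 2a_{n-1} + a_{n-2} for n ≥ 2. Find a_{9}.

The ordinary generating function has denominator 1 - 2t - t^2.
Iterating the recurrence: a_0,…,a_{9} = 5, 4, 13, 30, 73, 176, 425, 1026, 2477, 5980.

5980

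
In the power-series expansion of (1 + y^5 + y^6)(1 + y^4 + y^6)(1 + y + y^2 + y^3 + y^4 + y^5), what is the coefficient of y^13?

4

(1 + y^5 + y^6) has coefficients 1,0,0,0,0,1,1 for degrees 0…6.
(1 + y^4 + y^6) has coefficients 1,0,0,0,1,0,1,0,0,0,0,0,0,0 for degrees 0…13.
Finally multiplying by (1 + y + y^2 + y^3 + y^4 + y^5), the product of all factors after the first has coefficients 1,1,1,1,2,2,2,2,2,2,1,1,0,0 for degrees 0…13.
[y^13] = 1·0 + 1·2 + 1·2 = 4.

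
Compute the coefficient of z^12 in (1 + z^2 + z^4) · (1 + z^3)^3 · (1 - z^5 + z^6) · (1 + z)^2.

3

(1 + z^2 + z^4) has coefficients 1,0,1,0,1 for degrees 0…4.
(1 + z^3)^3 has coefficients 1,0,0,3,0,0,3,0,0,1,0,0,0 for degrees 0…12.
Multiplying by (1 - z^5 + z^6) gives running coefficients 1,0,0,3,0,-1,4,0,-3,4,0,-3,3 for degrees 0…12.
Finally multiplying by (1 + z)^2, the product of all factors after the first has coefficients 1,2,1,3,6,2,2,7,1,-2,5,1,-3 for degrees 0…12.
[z^12] = 1·(-3) + 1·5 + 1·1 = 3.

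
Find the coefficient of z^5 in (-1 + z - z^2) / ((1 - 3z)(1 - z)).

The denominator gives the recurrence a_n = 4a_(n−1) − 3a_(n−2) for n ≥ 3; the numerator fixes a_0 = -1, a_1 = -3, a_2 = -10.
Iterating: -1, -3, -10, -31, -94, -283, so a_5 = -283.

-283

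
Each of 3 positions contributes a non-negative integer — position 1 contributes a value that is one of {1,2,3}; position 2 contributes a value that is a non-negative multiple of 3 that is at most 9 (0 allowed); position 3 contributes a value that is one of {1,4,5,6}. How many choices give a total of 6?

3

The generating function for the choices is (x + x² + x³)·(1 + x³ + x⁶ + x⁹)·(x + x⁴ + x⁵ + x⁶); the count is [x⁶].
(x + x² + x³) has coefficients 0,1,1,1 for degrees 0…3.
(1 + x³ + x⁶ + x⁹) has coefficients 1,0,0,1,0,0,1 for degrees 0…6.
Finally multiplying by (x + x⁴ + x⁵ + x⁶), the product of all factors after the first has coefficients 0,1,0,0,2,1,1 for degrees 0…6.
[x⁶] = 1·1 + 1·2 + 1·0 = 3.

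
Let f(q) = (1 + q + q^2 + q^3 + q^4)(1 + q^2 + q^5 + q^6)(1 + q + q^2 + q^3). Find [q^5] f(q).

8

(1 + q + q^2 + q^3 + q^4) has coefficients 1,1,1,1,1 for degrees 0…4.
(1 + q^2 + q^5 + q^6) has coefficients 1,0,1,0,0,1 for degrees 0…5.
Finally multiplying by (1 + q + q^2 + q^3), the product of all factors after the first has coefficients 1,1,2,2,1,2 for degrees 0…5.
[q^5] = 1·2 + 1·1 + 1·2 + 1·2 + 1·1 = 8.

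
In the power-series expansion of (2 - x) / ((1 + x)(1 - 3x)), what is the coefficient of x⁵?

Partial fractions give a closed form: a_n = (3/4)·(-1)^n + (5/4)·3^n.
At n = 5: a_5 = 303.

303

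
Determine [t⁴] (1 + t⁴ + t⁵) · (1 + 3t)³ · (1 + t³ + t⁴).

11

(1 + t⁴ + t⁵) has coefficients 1,0,0,0,1 for degrees 0…4.
(1 + 3t)³ has coefficients 1,9,27,27,0 for degrees 0…4.
Finally multiplying by (1 + t³ + t⁴), the product of all factors after the first has coefficients 1,9,27,28,10 for degrees 0…4.
[t⁴] = 1·10 + 1·1 = 11.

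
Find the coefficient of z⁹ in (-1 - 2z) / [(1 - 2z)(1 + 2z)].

Partial fractions give a closed form: a_n = (-1)·2^n.
At n = 9: a_9 = -512.

-512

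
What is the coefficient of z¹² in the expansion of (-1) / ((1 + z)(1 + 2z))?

Partial fractions give a closed form: a_n = (1)·(-1)^n + (-2)·(-2)^n.
At n = 12: a_12 = -8191.

-8191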